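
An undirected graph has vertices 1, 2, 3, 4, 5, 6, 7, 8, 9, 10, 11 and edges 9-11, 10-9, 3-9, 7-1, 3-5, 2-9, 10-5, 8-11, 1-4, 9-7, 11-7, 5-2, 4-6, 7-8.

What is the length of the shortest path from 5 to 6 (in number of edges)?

Distance 0: 5.
Distance 1: 2, 3, 10.
Distance 2: 9.
Distance 3: 7, 11.
Distance 4: 1, 8.
Distance 5: 4.
Distance 6: 6 — contains 6.

6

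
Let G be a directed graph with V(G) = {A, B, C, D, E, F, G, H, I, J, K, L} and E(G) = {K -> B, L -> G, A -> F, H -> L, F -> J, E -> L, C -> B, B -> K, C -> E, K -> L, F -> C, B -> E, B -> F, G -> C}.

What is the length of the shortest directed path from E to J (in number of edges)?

Distance 0: E.
Distance 1: L.
Distance 2: G.
Distance 3: C.
Distance 4: B.
Distance 5: F, K.
Distance 6: J — contains J.

6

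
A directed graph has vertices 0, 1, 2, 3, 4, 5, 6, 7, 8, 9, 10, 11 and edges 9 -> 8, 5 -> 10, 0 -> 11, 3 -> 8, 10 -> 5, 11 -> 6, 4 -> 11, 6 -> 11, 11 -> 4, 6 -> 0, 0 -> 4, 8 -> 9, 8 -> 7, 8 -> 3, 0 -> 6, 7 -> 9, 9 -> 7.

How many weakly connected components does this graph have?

5

From 0: component {0, 4, 6, 11}.
From 1: component {1}.
From 2: component {2}.
From 3: component {3, 7, 8, 9}.
From 5: component {5, 10}.
That's 5 components.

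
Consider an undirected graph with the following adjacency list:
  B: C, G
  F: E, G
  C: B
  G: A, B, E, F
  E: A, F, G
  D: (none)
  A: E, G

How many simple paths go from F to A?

4

F–E–A
F–E–G–A
F–G–A
F–G–E–A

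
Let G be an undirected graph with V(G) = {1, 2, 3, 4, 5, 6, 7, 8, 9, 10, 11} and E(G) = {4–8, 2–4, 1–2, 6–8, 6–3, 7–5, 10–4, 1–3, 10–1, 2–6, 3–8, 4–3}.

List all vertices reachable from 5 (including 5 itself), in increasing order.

Start at 5.
Its neighbours: 7.
Nothing further is reachable.

5, 7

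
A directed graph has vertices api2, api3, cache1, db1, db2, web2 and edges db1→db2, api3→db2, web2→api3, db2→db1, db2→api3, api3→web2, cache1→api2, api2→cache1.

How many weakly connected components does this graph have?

From api2: component {api2, cache1}.
From api3: component {api3, db1, db2, web2}.
That's 2 components.

2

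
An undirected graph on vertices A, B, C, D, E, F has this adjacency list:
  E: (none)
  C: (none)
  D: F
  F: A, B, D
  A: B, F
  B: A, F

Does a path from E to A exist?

E has no edges, so nothing is reachable from it.

No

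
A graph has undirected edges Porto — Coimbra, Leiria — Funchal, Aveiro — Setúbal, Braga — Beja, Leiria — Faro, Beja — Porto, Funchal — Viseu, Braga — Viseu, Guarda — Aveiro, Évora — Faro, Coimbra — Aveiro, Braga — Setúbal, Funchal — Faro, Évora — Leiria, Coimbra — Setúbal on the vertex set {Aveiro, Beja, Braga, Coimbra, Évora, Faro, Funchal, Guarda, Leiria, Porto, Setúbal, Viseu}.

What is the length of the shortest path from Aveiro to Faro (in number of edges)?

5

Distance 0: Aveiro.
Distance 1: Coimbra, Guarda, Setúbal.
Distance 2: Braga, Porto.
Distance 3: Beja, Viseu.
Distance 4: Funchal.
Distance 5: Faro, Leiria — contains Faro.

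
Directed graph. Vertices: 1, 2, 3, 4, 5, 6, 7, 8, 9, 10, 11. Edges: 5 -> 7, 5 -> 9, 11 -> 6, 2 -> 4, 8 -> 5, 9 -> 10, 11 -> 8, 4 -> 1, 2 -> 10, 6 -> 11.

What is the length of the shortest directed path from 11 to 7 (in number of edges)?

3

Distance 0: 11.
Distance 1: 6, 8.
Distance 2: 5.
Distance 3: 7, 9 — contains 7.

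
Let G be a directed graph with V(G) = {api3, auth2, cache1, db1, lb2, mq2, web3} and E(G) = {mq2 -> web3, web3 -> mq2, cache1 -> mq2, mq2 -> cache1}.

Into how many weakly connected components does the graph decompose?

From api3: component {api3}.
From auth2: component {auth2}.
From cache1: component {cache1, mq2, web3}.
From db1: component {db1}.
From lb2: component {lb2}.
That's 5 components.

5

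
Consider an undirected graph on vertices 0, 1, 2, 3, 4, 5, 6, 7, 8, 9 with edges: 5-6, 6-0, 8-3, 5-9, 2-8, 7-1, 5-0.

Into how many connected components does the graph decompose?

4

From 0: component {0, 5, 6, 9}.
From 1: component {1, 7}.
From 2: component {2, 3, 8}.
From 4: component {4}.
That's 4 components.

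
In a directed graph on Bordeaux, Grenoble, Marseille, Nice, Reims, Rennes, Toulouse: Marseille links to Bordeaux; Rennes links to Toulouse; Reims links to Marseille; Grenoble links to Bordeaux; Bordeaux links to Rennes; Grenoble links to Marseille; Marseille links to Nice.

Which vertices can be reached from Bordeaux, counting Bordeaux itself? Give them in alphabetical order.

Start at Bordeaux.
Its neighbours: Rennes.
Then their neighbours: Toulouse.
Nothing further is reachable.

Bordeaux, Rennes, Toulouse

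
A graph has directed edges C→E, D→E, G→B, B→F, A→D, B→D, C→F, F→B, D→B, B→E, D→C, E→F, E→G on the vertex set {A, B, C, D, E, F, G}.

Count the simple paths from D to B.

6

D→B
D→C→E→F→B
D→C→E→G→B
D→C→F→B
D→E→F→B
D→E→G→B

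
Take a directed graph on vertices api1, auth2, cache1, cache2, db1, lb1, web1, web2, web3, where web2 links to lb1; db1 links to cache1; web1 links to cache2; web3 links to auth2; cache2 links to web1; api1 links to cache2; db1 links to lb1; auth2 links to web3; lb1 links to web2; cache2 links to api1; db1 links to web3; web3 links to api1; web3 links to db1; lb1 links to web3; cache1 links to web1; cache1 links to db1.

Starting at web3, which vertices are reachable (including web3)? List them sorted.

Start at web3.
Its neighbours: api1, auth2, db1.
Then their neighbours: cache1, cache2, lb1.
Then next layer: web1, web2.
Every vertex is now reached.

api1, auth2, cache1, cache2, db1, lb1, web1, web2, web3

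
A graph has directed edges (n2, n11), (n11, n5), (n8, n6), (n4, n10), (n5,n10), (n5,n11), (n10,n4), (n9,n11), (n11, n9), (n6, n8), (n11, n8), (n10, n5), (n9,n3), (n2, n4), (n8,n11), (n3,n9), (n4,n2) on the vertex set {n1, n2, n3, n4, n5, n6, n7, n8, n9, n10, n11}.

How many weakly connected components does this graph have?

From n1: component {n1}.
From n2: component {n2, n3, n4, n5, n6, n8, n9, n10, n11}.
From n7: component {n7}.
That's 3 components.

3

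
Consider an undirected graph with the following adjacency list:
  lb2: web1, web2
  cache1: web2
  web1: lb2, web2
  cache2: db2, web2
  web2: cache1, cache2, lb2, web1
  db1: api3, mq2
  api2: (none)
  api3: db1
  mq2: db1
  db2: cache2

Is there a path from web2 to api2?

No

Explore from web2.
Distance 1: reach cache1, cache2, lb2, web1.
Distance 2: reach db2.
The search is exhausted without reaching api2; it lies in a different component.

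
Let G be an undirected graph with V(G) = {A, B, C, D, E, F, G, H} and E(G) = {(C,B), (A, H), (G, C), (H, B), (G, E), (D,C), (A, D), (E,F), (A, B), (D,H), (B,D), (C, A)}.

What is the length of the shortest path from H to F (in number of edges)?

5

Distance 0: H.
Distance 1: A, B, D.
Distance 2: C.
Distance 3: G.
Distance 4: E.
Distance 5: F — contains F.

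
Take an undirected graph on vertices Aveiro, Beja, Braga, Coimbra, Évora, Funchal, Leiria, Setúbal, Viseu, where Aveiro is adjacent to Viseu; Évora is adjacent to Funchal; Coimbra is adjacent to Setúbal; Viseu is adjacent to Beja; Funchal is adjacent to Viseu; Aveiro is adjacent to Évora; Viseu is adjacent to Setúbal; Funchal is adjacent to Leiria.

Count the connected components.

From Aveiro: component {Aveiro, Beja, Coimbra, Évora, Funchal, Leiria, Setúbal, Viseu}.
From Braga: component {Braga}.
That's 2 components.

2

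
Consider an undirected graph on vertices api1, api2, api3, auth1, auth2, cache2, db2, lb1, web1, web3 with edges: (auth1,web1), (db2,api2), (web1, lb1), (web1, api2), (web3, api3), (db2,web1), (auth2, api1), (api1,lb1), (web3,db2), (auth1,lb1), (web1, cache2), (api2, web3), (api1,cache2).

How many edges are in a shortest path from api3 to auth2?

6

Distance 0: api3.
Distance 1: web3.
Distance 2: api2, db2.
Distance 3: web1.
Distance 4: auth1, cache2, lb1.
Distance 5: api1.
Distance 6: auth2 — contains auth2.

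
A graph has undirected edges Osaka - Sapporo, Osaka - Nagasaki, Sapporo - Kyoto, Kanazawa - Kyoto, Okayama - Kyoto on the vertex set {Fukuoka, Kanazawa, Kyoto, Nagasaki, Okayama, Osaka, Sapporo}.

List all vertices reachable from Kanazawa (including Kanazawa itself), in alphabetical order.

Start at Kanazawa.
Its neighbours: Kyoto.
Then their neighbours: Okayama, Sapporo.
Then next layer: Osaka.
Then next layer: Nagasaki.
Nothing further is reachable.

Kanazawa, Kyoto, Nagasaki, Okayama, Osaka, Sapporo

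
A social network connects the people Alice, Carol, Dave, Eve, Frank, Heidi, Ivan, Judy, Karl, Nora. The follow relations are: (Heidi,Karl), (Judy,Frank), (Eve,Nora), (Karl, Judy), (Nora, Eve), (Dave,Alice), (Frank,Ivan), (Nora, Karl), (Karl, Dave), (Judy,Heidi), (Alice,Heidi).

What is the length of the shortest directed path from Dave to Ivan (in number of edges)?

Distance 0: Dave.
Distance 1: Alice.
Distance 2: Heidi.
Distance 3: Karl.
Distance 4: Judy.
Distance 5: Frank.
Distance 6: Ivan — contains Ivan.

6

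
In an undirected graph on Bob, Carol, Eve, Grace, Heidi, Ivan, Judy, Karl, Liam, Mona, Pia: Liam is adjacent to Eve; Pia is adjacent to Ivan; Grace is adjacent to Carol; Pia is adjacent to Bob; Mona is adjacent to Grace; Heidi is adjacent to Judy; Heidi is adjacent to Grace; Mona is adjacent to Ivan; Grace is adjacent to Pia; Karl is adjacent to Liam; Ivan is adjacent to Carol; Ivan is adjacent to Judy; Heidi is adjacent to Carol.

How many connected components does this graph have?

From Bob: component {Bob, Carol, Grace, Heidi, Ivan, Judy, Mona, Pia}.
From Eve: component {Eve, Karl, Liam}.
That's 2 components.

2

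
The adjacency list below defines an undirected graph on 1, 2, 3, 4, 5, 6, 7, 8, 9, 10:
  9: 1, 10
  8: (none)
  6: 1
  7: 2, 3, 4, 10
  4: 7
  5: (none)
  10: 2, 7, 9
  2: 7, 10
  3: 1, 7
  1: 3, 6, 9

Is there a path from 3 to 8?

Explore from 3.
Distance 1: reach 1, 7.
Distance 2: reach 2, 4, 6, 9, 10.
The search is exhausted without reaching 8; it lies in a different component.

No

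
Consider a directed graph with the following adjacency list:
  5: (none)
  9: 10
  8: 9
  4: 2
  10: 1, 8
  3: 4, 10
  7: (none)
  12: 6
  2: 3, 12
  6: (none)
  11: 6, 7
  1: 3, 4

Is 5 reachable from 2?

No

Explore from 2.
Distance 1: reach 3, 12.
Distance 2: reach 4, 6, 10.
Distance 3: reach 1, 8.
Distance 4: reach 9.
The search from 2 is exhausted; no directed path reaches 5.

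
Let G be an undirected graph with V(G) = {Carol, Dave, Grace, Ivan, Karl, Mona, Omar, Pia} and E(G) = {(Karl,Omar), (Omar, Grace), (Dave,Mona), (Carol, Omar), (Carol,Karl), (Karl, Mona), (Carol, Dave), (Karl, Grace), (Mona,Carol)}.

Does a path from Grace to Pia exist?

Explore from Grace.
Distance 1: reach Karl, Omar.
Distance 2: reach Carol, Mona.
Distance 3: reach Dave.
The search is exhausted without reaching Pia; it lies in a different component.

No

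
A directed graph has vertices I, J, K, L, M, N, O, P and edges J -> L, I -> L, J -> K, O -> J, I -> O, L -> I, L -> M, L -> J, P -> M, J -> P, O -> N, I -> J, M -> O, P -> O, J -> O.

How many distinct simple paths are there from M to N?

1

M→O→N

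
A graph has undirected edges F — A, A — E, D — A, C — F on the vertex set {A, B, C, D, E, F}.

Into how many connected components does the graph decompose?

2

From A: component {A, C, D, E, F}.
From B: component {B}.
That's 2 components.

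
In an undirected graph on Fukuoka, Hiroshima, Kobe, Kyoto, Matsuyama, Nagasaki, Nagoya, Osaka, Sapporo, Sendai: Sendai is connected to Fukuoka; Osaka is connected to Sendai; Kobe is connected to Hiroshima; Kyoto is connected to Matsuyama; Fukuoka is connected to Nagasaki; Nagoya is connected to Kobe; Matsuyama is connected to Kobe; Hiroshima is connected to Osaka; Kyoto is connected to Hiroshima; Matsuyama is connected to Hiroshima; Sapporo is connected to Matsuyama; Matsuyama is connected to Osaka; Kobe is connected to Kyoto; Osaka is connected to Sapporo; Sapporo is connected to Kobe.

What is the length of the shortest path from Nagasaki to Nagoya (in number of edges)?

Distance 0: Nagasaki.
Distance 1: Fukuoka.
Distance 2: Sendai.
Distance 3: Osaka.
Distance 4: Hiroshima, Matsuyama, Sapporo.
Distance 5: Kobe, Kyoto.
Distance 6: Nagoya — contains Nagoya.

6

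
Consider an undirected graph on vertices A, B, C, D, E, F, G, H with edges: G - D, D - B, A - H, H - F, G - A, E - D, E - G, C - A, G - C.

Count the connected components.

From A: component {A, B, C, D, E, F, G, H}.
That's 1 component.

1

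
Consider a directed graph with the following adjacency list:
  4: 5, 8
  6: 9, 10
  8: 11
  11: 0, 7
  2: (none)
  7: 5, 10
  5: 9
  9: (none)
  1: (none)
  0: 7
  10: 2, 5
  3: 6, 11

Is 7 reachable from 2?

No

2 has no outgoing edges, so nothing is reachable from it.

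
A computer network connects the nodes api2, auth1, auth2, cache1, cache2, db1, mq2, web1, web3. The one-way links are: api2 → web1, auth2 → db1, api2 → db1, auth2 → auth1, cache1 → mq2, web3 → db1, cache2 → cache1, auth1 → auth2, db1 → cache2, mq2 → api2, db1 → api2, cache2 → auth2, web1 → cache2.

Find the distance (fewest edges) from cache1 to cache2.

4

Distance 0: cache1.
Distance 1: mq2.
Distance 2: api2.
Distance 3: db1, web1.
Distance 4: cache2 — contains cache2.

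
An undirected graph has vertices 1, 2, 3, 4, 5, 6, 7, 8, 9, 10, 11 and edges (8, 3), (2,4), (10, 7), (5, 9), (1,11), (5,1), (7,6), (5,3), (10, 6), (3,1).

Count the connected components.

3

From 1: component {1, 3, 5, 8, 9, 11}.
From 2: component {2, 4}.
From 6: component {6, 7, 10}.
That's 3 components.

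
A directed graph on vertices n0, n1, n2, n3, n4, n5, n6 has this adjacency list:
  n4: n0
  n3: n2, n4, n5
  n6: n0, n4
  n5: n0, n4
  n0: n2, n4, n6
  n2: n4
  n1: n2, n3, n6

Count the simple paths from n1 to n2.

7

n1→n2
n1→n3→n2
n1→n3→n4→n0→n2
n1→n3→n5→n0→n2
n1→n3→n5→n4→n0→n2
n1→n6→n0→n2
n1→n6→n4→n0→n2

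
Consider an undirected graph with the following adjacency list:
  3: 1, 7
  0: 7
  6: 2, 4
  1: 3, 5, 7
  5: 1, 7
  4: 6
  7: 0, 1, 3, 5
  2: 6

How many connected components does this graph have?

2

From 0: component {0, 1, 3, 5, 7}.
From 2: component {2, 4, 6}.
That's 2 components.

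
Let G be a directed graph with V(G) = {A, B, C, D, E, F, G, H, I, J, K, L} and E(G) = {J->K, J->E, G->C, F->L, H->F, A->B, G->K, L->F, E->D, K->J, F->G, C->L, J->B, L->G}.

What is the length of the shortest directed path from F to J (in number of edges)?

Distance 0: F.
Distance 1: G, L.
Distance 2: C, K.
Distance 3: J — contains J.

3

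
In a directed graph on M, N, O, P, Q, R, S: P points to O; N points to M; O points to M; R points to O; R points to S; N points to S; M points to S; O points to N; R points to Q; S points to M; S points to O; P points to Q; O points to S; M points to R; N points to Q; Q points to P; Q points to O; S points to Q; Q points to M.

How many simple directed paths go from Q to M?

Q→M
Q→O→M
Q→O→N→M
Q→O→N→S→M
Q→O→S→M
Q→P→O→M
Q→P→O→N→M
Q→P→O→N→S→M
Q→P→O→S→M

9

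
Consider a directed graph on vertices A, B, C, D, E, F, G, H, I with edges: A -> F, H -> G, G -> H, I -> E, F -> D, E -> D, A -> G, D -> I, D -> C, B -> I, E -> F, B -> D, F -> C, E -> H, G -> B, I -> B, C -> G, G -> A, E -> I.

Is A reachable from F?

Explore from F.
Distance 1: reach C, D.
Distance 2: reach G, I.
Distance 3: reach A, B, E, H.
Found A.

Yes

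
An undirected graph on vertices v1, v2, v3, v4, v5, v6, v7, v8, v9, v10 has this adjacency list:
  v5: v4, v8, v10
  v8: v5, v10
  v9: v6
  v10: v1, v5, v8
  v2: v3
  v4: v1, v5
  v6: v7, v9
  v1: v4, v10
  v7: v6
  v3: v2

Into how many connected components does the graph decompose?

3

From v1: component {v1, v4, v5, v8, v10}.
From v2: component {v2, v3}.
From v6: component {v6, v7, v9}.
That's 3 components.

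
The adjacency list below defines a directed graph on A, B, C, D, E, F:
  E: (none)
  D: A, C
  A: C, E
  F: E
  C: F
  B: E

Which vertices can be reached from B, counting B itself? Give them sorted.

Start at B.
Its neighbours: E.
Nothing further is reachable.

B, E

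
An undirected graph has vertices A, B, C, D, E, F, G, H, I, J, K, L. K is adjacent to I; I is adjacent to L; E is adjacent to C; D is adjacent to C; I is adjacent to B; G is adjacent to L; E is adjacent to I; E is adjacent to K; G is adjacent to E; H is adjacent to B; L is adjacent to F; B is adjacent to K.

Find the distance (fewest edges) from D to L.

4

Distance 0: D.
Distance 1: C.
Distance 2: E.
Distance 3: G, I, K.
Distance 4: B, L — contains L.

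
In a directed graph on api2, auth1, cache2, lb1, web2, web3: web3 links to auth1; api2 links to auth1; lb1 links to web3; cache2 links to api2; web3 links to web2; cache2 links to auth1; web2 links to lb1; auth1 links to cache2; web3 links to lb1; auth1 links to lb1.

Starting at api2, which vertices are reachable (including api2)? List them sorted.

Start at api2.
Its neighbours: auth1.
Then their neighbours: cache2, lb1.
Then next layer: web3.
Then next layer: web2.
Every vertex is now reached.

api2, auth1, cache2, lb1, web2, web3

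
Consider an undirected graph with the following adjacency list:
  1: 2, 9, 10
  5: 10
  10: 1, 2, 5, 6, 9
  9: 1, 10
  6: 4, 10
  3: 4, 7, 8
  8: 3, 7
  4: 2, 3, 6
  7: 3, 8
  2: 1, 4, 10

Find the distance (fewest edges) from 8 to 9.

5

Distance 0: 8.
Distance 1: 3, 7.
Distance 2: 4.
Distance 3: 2, 6.
Distance 4: 1, 10.
Distance 5: 5, 9 — contains 9.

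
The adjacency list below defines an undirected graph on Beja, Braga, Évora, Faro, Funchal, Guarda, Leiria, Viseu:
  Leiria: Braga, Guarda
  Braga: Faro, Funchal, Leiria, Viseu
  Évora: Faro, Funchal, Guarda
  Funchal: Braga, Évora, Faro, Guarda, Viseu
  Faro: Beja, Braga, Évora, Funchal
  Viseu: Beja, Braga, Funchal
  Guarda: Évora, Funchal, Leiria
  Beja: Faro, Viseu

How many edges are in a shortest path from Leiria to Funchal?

Distance 0: Leiria.
Distance 1: Braga, Guarda.
Distance 2: Évora, Faro, Funchal, Viseu — contains Funchal.

2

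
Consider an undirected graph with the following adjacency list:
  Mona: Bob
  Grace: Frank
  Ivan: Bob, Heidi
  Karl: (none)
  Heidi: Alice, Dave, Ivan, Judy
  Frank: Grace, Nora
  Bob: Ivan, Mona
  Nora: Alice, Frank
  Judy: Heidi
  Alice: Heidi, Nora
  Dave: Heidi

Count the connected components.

From Alice: component {Alice, Bob, Dave, Frank, Grace, Heidi, Ivan, Judy, Mona, Nora}.
From Karl: component {Karl}.
That's 2 components.

2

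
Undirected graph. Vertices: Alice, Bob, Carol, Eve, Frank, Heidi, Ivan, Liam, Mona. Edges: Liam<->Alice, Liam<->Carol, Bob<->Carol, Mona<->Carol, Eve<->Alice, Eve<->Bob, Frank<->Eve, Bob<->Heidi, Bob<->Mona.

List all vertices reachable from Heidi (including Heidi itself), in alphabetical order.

Start at Heidi.
Its neighbours: Bob.
Then their neighbours: Carol, Eve, Mona.
Then next layer: Alice, Frank, Liam.
Nothing further is reachable.

Alice, Bob, Carol, Eve, Frank, Heidi, Liam, Mona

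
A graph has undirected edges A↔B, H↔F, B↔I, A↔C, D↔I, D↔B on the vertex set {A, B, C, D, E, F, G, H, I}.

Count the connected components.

From A: component {A, B, C, D, I}.
From E: component {E}.
From F: component {F, H}.
From G: component {G}.
That's 4 components.

4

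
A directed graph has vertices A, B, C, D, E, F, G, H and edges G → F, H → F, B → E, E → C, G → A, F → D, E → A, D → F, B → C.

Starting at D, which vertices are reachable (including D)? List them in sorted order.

D, F

Start at D.
Its neighbours: F.
Nothing further is reachable.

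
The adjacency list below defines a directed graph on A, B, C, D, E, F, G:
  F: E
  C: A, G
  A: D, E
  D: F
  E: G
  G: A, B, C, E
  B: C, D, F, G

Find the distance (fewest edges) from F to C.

Distance 0: F.
Distance 1: E.
Distance 2: G.
Distance 3: A, B, C — contains C.

3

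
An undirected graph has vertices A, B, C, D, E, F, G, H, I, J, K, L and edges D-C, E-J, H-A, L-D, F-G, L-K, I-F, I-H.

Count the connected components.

4

From A: component {A, F, G, H, I}.
From B: component {B}.
From C: component {C, D, K, L}.
From E: component {E, J}.
That's 4 components.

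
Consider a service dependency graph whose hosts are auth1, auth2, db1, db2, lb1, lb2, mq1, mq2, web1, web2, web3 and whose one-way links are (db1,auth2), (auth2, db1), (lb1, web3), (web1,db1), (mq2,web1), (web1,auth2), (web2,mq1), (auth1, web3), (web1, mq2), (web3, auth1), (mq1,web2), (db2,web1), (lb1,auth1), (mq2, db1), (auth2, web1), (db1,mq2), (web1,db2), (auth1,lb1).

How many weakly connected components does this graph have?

4

From auth1: component {auth1, lb1, web3}.
From auth2: component {auth2, db1, db2, mq2, web1}.
From lb2: component {lb2}.
From mq1: component {mq1, web2}.
That's 4 components.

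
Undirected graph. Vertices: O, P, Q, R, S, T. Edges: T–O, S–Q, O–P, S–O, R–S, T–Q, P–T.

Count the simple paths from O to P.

3

O–P
O–S–Q–T–P
O–T–P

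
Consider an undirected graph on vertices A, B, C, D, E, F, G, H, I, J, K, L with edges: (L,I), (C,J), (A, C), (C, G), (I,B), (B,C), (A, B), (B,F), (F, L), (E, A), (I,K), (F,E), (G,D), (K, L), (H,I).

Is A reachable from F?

Yes

Explore from F.
Distance 1: reach B, E, L.
Distance 2: reach A, C, I, K.
Found A.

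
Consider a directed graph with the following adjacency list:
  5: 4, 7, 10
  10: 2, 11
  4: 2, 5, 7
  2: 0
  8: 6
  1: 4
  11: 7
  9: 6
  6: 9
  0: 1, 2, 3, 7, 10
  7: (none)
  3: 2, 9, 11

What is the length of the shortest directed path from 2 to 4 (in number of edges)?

Distance 0: 2.
Distance 1: 0.
Distance 2: 1, 3, 7, 10.
Distance 3: 4, 9, 11 — contains 4.

3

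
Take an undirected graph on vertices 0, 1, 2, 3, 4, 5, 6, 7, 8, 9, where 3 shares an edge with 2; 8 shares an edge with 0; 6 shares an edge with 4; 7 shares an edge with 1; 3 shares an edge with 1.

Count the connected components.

5

From 0: component {0, 8}.
From 1: component {1, 2, 3, 7}.
From 4: component {4, 6}.
From 5: component {5}.
From 9: component {9}.
That's 5 components.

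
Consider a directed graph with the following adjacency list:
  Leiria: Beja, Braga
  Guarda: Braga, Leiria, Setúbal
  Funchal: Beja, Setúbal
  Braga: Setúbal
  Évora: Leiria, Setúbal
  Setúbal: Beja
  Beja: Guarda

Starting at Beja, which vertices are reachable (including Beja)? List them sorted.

Beja, Braga, Guarda, Leiria, Setúbal

Start at Beja.
Its neighbours: Guarda.
Then their neighbours: Braga, Leiria, Setúbal.
Nothing further is reachable.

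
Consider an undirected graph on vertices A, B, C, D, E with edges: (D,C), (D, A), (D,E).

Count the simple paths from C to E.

C–D–E

1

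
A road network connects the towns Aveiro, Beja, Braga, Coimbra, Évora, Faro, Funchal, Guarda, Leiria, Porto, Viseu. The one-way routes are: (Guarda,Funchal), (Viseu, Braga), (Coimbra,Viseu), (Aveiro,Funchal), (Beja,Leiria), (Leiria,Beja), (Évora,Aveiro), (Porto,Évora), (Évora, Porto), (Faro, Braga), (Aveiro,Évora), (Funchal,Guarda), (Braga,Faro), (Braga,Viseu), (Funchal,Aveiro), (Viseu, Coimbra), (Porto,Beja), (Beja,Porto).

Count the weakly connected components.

From Aveiro: component {Aveiro, Beja, Évora, Funchal, Guarda, Leiria, Porto}.
From Braga: component {Braga, Coimbra, Faro, Viseu}.
That's 2 components.

2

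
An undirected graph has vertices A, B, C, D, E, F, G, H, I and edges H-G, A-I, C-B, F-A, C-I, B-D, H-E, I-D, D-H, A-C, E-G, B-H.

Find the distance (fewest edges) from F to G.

Distance 0: F.
Distance 1: A.
Distance 2: C, I.
Distance 3: B, D.
Distance 4: H.
Distance 5: E, G — contains G.

5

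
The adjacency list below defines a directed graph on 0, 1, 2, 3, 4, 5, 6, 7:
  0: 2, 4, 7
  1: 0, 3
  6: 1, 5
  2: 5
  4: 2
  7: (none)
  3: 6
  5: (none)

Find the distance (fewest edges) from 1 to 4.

Distance 0: 1.
Distance 1: 0, 3.
Distance 2: 2, 4, 6, 7 — contains 4.

2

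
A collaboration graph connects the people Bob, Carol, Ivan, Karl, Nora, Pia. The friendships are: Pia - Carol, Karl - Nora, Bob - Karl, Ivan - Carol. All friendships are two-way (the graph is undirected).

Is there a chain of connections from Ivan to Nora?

Explore from Ivan.
Distance 1: reach Carol.
Distance 2: reach Pia.
The search is exhausted without reaching Nora; it lies in a different component.

No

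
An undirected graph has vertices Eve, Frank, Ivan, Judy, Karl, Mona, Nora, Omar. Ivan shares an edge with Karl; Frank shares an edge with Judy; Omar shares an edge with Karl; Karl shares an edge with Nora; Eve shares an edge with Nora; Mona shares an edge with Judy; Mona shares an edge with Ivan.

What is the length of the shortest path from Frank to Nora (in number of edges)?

5

Distance 0: Frank.
Distance 1: Judy.
Distance 2: Mona.
Distance 3: Ivan.
Distance 4: Karl.
Distance 5: Nora, Omar — contains Nora.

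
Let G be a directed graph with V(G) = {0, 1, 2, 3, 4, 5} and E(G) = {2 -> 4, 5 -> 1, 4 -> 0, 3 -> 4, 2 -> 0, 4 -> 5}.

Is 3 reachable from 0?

No

0 has no outgoing edges, so nothing is reachable from it.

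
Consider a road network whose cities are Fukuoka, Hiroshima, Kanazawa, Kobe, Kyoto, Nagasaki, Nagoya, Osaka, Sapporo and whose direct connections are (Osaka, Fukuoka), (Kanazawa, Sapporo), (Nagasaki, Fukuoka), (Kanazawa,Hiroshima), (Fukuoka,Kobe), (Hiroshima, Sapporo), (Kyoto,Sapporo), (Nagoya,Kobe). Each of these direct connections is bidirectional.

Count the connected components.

2

From Fukuoka: component {Fukuoka, Kobe, Nagasaki, Nagoya, Osaka}.
From Hiroshima: component {Hiroshima, Kanazawa, Kyoto, Sapporo}.
That's 2 components.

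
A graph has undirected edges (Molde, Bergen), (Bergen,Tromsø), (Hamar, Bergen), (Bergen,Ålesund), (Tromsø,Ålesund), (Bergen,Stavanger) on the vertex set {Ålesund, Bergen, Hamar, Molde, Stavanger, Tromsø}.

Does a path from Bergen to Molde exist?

Explore from Bergen.
Distance 1: reach Ålesund, Hamar, Molde, Stavanger, Tromsø.
Found Molde.

Yes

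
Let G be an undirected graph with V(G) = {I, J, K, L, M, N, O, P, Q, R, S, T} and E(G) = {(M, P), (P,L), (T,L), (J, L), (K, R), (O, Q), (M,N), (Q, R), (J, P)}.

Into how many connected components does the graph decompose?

4

From I: component {I}.
From J: component {J, L, M, N, P, T}.
From K: component {K, O, Q, R}.
From S: component {S}.
That's 4 components.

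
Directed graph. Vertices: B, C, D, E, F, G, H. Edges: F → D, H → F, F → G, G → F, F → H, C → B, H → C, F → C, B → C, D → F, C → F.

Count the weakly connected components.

From B: component {B, C, D, F, G, H}.
From E: component {E}.
That's 2 components.

2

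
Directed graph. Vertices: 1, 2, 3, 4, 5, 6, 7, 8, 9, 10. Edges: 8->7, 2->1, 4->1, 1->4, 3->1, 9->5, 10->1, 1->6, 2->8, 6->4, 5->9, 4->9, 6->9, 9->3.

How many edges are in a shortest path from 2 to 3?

4

Distance 0: 2.
Distance 1: 1, 8.
Distance 2: 4, 6, 7.
Distance 3: 9.
Distance 4: 3, 5 — contains 3.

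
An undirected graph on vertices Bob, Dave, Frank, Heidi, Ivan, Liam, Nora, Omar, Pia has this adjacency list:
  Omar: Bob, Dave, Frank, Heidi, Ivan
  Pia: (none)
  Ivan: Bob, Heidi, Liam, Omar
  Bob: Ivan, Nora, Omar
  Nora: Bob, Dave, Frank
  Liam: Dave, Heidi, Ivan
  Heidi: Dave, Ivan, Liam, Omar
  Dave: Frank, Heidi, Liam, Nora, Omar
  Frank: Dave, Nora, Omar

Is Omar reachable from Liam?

Explore from Liam.
Distance 1: reach Dave, Heidi, Ivan.
Distance 2: reach Bob, Frank, Nora, Omar.
Found Omar.

Yes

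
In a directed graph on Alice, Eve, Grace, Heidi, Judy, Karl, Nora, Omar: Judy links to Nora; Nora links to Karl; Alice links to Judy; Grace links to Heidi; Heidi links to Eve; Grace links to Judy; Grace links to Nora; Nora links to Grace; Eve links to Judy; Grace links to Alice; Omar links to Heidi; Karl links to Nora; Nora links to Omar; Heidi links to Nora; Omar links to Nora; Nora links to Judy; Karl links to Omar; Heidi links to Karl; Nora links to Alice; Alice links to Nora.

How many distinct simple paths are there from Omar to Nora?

Omar→Heidi→Eve→Judy→Nora
Omar→Heidi→Karl→Nora
Omar→Heidi→Nora
Omar→Nora

4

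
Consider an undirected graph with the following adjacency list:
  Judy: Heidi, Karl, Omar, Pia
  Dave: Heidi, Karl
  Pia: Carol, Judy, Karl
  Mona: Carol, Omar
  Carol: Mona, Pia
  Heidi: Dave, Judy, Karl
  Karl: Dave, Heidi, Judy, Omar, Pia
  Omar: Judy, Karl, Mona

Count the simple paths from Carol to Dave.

20

Carol–Mona–Omar–Judy–Heidi–Dave
Carol–Mona–Omar–Judy–Heidi–Karl–Dave
Carol–Mona–Omar–Judy–Karl–Dave
Carol–Mona–Omar–Judy–Karl–Heidi–Dave
Carol–Mona–Omar–Judy–Pia–Karl–Dave
Carol–Mona–Omar–Judy–Pia–Karl–Heidi–Dave
Carol–Mona–Omar–Karl–Dave
Carol–Mona–Omar–Karl–Heidi–Dave
... and 12 more.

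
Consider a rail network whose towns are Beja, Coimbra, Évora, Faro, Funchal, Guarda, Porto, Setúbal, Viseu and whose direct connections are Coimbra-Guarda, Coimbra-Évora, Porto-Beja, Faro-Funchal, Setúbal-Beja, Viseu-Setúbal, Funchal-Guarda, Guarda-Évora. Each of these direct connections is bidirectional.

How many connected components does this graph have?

From Beja: component {Beja, Porto, Setúbal, Viseu}.
From Coimbra: component {Coimbra, Évora, Faro, Funchal, Guarda}.
That's 2 components.

2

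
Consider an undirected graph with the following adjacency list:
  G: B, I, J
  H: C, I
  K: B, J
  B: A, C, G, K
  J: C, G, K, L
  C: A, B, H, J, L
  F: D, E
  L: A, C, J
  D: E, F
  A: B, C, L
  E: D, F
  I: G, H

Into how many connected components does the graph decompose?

From A: component {A, B, C, G, H, I, J, K, L}.
From D: component {D, E, F}.
That's 2 components.

2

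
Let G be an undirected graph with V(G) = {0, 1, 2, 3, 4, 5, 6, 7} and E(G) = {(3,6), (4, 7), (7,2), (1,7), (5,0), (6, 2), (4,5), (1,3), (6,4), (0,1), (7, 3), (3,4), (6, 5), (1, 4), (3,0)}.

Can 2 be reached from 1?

Yes

Explore from 1.
Distance 1: reach 0, 3, 4, 7.
Distance 2: reach 2, 5, 6.
Found 2.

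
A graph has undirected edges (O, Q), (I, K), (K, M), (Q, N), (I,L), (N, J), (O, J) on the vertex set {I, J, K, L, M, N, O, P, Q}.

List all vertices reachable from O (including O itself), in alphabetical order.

Start at O.
Its neighbours: J, Q.
Then their neighbours: N.
Nothing further is reachable.

J, N, O, Q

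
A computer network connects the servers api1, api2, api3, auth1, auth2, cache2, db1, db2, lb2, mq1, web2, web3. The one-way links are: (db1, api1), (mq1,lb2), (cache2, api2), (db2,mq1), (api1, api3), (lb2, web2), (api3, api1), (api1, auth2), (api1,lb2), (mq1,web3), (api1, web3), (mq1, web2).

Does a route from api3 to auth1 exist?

Explore from api3.
Distance 1: reach api1.
Distance 2: reach auth2, lb2, web3.
Distance 3: reach web2.
The search from api3 is exhausted; no directed path reaches auth1.

No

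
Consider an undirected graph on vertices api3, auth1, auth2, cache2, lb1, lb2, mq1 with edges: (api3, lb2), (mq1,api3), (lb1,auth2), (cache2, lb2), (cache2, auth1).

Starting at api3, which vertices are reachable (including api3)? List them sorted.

api3, auth1, cache2, lb2, mq1

Start at api3.
Its neighbours: lb2, mq1.
Then their neighbours: cache2.
Then next layer: auth1.
Nothing further is reachable.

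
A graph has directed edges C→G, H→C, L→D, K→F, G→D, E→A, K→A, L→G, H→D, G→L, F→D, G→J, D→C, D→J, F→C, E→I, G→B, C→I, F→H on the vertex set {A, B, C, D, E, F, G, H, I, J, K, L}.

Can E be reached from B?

B has no outgoing edges, so nothing is reachable from it.

No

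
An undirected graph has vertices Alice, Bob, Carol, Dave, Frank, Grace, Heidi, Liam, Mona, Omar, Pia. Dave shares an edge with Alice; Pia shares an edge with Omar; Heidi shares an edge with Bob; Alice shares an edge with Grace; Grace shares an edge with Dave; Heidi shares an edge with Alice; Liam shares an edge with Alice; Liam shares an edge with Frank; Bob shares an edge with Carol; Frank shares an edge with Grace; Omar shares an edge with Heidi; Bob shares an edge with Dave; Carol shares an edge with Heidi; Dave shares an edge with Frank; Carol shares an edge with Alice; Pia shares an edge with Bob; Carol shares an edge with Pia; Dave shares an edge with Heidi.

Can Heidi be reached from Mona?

Mona has no edges, so nothing is reachable from it.

No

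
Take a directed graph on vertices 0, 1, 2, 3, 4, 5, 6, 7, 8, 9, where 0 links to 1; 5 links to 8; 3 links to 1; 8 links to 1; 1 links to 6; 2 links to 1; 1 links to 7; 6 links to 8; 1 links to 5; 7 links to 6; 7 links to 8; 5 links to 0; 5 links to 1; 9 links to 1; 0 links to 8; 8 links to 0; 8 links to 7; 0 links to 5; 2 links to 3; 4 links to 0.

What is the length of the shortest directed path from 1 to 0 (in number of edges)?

2

Distance 0: 1.
Distance 1: 5, 6, 7.
Distance 2: 0, 8 — contains 0.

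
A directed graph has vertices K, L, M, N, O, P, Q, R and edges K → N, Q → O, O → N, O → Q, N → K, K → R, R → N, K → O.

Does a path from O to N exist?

Explore from O.
Distance 1: reach N, Q.
Found N.

Yes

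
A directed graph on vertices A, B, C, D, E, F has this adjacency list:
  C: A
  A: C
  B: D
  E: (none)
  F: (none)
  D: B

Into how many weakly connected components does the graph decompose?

4

From A: component {A, C}.
From B: component {B, D}.
From E: component {E}.
From F: component {F}.
That's 4 components.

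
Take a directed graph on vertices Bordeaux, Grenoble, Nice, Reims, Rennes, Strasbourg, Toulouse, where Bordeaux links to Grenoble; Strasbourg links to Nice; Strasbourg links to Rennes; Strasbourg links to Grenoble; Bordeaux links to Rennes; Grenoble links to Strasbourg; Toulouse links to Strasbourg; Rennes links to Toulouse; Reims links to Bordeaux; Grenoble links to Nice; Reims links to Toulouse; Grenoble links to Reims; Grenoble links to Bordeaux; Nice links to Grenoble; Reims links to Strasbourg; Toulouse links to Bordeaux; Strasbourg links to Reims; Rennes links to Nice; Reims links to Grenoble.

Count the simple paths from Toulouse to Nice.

15

Toulouse→Bordeaux→Grenoble→Nice
Toulouse→Bordeaux→Grenoble→Reims→Strasbourg→Nice
Toulouse→Bordeaux→Grenoble→Reims→Strasbourg→Rennes→Nice
Toulouse→Bordeaux→Grenoble→Strasbourg→Nice
Toulouse→Bordeaux→Grenoble→Strasbourg→Rennes→Nice
Toulouse→Bordeaux→Rennes→Nice
Toulouse→Strasbourg→Grenoble→Bordeaux→Rennes→Nice
Toulouse→Strasbourg→Grenoble→Nice
Toulouse→Strasbourg→Grenoble→Reims→Bordeaux→Rennes→Nice
Toulouse→Strasbourg→Nice
Toulouse→Strasbourg→Reims→Bordeaux→Grenoble→Nice
Toulouse→Strasbourg→Reims→Bordeaux→Rennes→Nice
Toulouse→Strasbourg→Reims→Grenoble→Bordeaux→Rennes→Nice
Toulouse→Strasbourg→Reims→Grenoble→Nice
Toulouse→Strasbourg→Rennes→Nice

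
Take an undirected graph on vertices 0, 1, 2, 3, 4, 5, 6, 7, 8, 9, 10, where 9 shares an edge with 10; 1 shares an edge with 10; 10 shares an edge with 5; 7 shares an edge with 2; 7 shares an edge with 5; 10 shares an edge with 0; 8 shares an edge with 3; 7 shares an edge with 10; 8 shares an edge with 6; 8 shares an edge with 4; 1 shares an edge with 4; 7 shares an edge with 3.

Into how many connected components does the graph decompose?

From 0: component {0, 1, 2, 3, 4, 5, 6, 7, 8, 9, 10}.
That's 1 component.

1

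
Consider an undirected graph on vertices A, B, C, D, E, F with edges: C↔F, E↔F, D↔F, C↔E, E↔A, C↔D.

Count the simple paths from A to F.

3

A–E–C–D–F
A–E–C–F
A–E–F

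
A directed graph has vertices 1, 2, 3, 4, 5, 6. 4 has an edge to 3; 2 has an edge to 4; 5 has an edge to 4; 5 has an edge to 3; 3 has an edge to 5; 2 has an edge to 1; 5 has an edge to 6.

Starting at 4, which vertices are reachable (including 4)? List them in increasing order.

3, 4, 5, 6

Start at 4.
Its neighbours: 3.
Then their neighbours: 5.
Then next layer: 6.
Nothing further is reachable.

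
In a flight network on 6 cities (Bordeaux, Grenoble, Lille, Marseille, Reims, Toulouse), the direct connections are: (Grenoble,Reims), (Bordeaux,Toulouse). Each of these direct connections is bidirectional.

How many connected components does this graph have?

4

From Bordeaux: component {Bordeaux, Toulouse}.
From Grenoble: component {Grenoble, Reims}.
From Lille: component {Lille}.
From Marseille: component {Marseille}.
That's 4 components.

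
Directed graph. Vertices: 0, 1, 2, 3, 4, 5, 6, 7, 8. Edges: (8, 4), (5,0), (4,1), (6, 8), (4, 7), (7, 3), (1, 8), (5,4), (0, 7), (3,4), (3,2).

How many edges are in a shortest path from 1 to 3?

4

Distance 0: 1.
Distance 1: 8.
Distance 2: 4.
Distance 3: 7.
Distance 4: 3 — contains 3.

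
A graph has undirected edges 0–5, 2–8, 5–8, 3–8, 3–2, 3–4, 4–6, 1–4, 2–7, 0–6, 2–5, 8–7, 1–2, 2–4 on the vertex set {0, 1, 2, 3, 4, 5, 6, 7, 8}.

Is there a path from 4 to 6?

Yes

Explore from 4.
Distance 1: reach 1, 2, 3, 6.
Found 6.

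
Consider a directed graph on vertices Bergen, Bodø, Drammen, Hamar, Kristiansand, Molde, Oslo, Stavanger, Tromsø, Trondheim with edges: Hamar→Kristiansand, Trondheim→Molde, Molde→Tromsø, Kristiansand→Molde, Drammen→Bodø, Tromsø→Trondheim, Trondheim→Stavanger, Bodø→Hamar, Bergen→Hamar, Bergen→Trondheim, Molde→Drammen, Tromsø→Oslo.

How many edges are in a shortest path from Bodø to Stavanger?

Distance 0: Bodø.
Distance 1: Hamar.
Distance 2: Kristiansand.
Distance 3: Molde.
Distance 4: Drammen, Tromsø.
Distance 5: Oslo, Trondheim.
Distance 6: Stavanger — contains Stavanger.

6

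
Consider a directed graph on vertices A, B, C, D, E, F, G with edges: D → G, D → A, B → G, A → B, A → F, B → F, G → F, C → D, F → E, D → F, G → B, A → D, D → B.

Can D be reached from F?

Explore from F.
Distance 1: reach E.
The search from F is exhausted; no directed path reaches D.

No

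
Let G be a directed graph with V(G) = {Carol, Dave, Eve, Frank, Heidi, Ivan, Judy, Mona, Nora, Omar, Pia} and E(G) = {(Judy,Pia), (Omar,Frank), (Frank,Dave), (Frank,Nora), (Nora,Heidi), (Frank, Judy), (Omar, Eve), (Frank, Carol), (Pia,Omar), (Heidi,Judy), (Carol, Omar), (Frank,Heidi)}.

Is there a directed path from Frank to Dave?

Yes

Explore from Frank.
Distance 1: reach Carol, Dave, Heidi, Judy, Nora.
Found Dave.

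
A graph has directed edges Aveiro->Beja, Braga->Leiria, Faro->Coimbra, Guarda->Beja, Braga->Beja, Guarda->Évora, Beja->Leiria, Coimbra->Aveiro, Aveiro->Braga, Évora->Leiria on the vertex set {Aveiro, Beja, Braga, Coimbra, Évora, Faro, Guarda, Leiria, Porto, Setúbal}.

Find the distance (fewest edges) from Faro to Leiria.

4

Distance 0: Faro.
Distance 1: Coimbra.
Distance 2: Aveiro.
Distance 3: Beja, Braga.
Distance 4: Leiria — contains Leiria.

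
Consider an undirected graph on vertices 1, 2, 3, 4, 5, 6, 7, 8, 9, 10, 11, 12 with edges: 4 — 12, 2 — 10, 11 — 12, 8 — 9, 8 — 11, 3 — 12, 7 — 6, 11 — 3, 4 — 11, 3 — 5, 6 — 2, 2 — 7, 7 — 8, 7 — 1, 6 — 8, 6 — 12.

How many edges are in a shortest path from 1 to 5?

Distance 0: 1.
Distance 1: 7.
Distance 2: 2, 6, 8.
Distance 3: 9, 10, 11, 12.
Distance 4: 3, 4.
Distance 5: 5 — contains 5.

5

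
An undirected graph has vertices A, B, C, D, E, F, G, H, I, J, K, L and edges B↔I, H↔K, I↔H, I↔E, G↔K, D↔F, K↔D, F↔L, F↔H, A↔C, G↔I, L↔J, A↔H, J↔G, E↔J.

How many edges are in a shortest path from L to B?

4

Distance 0: L.
Distance 1: F, J.
Distance 2: D, E, G, H.
Distance 3: A, I, K.
Distance 4: B, C — contains B.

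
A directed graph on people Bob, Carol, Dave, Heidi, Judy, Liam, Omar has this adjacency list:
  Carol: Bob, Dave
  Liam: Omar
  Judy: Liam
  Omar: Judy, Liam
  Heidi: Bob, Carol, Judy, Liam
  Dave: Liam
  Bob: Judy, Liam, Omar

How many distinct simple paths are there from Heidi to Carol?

Heidi→Carol

1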